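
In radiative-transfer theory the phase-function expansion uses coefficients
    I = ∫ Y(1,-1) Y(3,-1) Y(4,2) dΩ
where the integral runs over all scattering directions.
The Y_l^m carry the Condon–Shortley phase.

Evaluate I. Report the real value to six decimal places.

0.238414

Rules hold: Σm=0, L=8 even, 2≤4≤4.
N = 3·7·9 = 189
Δ = 0!·2!·6!/9! = 1/252
Racah Σ t=0..0: t=0:+1/36 = 1/36
⇒ 3j(1 3 4; 0 0 0)² = 4/63, sgn +1
Racah Σ t=0..0: t=0:+1/96 = 1/96
⇒ 3j(1 3 4; -1 -1 2)² = 5/84, sgn +1
4πI² = N·(3j₀)²·(3jₘ)² = 5/7
I = +1·√(0.714286/4π) = 0.23841361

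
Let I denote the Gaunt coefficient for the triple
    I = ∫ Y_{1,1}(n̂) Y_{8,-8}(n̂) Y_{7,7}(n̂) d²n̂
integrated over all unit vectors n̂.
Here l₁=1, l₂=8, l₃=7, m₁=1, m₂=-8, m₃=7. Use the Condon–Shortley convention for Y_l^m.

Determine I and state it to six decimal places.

m-sum 0 ✓  L=16 even ✓  7≤7≤9 ✓
Π(2lᵢ+1) = 3×17×15 = 765
triangle coeff Δ(1,8,7) = 1/2040
Σ_t [1,1]: t=1:−1/25401600 = -1/25401600
(3j)²=8/255 [(1 8 7; 0 0 0)], sign=+1
Σ_t [0,0]: t=0:+1/174356582400 = 1/174356582400
(3j)²=1/17 [(1 8 7; 1 -8 7)], sign=+1
⇒ 4πI² = 24/17
I = (+1)√(24/17/(4π)) = 0.33517856

0.335179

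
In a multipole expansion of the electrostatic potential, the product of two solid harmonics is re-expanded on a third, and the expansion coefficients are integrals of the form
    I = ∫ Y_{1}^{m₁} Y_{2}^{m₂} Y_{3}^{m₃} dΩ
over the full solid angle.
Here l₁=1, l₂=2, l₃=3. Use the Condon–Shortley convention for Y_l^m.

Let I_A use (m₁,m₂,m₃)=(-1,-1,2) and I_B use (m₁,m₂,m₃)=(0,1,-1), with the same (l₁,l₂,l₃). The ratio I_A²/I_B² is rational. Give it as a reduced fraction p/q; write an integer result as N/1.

5/4

Same 1,2,3: normalisation and zero-m 3j drop out of the ratio.
A: Δ: 0! 2! 4! / 7! → 1/105; sum: t=0:+1/12 = 1/12; 3j²(1 2 3; -1 -1 2) = Δ·Π!·Σ² = 2/21  (sign -1)
B: Δ: 0! 2! 4! / 7! → 1/105; sum: t=0:+1/6 = 1/6; 3j²(1 2 3; 0 1 -1) = Δ·Π!·Σ² = 8/105  (sign +1)
I_A²/I_B² = (2/21)/(8/105) = 5/4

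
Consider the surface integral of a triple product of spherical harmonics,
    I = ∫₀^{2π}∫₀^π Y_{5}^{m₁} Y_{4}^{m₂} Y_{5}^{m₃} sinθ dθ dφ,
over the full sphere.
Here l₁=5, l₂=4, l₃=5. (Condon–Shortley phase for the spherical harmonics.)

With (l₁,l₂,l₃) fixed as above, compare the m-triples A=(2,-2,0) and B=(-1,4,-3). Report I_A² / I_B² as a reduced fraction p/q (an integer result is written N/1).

Shared (l₁,l₂,l₃)=(5,4,5): N and (l;000)² cancel in I_A²/I_B².
A: Δ = 4!·6!·4!/15! = 1/3153150; Racah Σ t=0..2: t=0:+1/3456 t=1:−1/1728 t=2:+1/11520 = -7/34560; ⇒ 3j(5 4 5; 2 -2 0)² = 7/858, sgn +1
B: Δ = 4!·6!·4!/15! = 1/3153150; Racah Σ t=4..4: t=4:+1/27648 = 1/27648; ⇒ 3j(5 4 5; -1 4 -3)² = 10/429, sgn +1
I_A²/I_B² = (7/858)/(10/429) = 7/20

7/20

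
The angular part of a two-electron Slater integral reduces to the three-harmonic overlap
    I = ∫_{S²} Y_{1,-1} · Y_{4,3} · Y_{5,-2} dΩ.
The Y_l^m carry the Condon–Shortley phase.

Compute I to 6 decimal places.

0.085055

m-sum 0 ✓  L=10 even ✓  3≤5≤5 ✓
Π(2lᵢ+1) = 3×9×11 = 297
triangle coeff Δ(1,4,5) = 1/495
Σ_t [0,0]: t=0:+1/576 = 1/576
(3j)²=5/99 [(1 4 5; 0 0 0)], sign=-1
Σ_t [0,0]: t=0:+1/10080 = 1/10080
(3j)²=1/165 [(1 4 5; -1 3 -2)], sign=-1
⇒ 4πI² = 1/11
I = (+1)√(1/11/(4π)) = 0.08505478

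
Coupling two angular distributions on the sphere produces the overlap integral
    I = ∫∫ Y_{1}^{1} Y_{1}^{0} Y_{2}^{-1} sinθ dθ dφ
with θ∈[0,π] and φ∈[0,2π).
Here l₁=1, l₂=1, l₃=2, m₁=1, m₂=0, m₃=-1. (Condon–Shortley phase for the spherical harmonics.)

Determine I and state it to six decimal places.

m-sum 0 ✓  L=4 even ✓  0≤2≤2 ✓
Π(2lᵢ+1) = 3×3×5 = 45
triangle coeff Δ(1,1,2) = 1/30
Σ_t [0,0]: t=0:+1/1 = 1/1
(3j)²=2/15 [(1 1 2; 0 0 0)], sign=+1
Σ_t [0,0]: t=0:+1/2 = 1/2
(3j)²=1/10 [(1 1 2; 1 0 -1)], sign=-1
⇒ 4πI² = 3/5
I = (-1)√(3/5/(4π)) = -0.21850969

-0.218510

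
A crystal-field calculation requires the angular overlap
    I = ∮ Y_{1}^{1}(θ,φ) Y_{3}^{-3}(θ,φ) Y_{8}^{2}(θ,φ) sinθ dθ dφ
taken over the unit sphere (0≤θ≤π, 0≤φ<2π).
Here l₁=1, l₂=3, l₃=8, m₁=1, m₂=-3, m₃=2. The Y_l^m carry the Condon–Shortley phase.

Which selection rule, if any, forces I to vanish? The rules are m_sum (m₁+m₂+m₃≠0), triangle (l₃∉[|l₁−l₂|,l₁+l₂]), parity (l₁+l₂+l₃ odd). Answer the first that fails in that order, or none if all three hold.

Σmᵢ = 0  ✓
l₃∈[|l₁−l₂|,l₁+l₂]=[2,4], have l₃=8  ✗
Σlᵢ = 12 ⇒ even

triangle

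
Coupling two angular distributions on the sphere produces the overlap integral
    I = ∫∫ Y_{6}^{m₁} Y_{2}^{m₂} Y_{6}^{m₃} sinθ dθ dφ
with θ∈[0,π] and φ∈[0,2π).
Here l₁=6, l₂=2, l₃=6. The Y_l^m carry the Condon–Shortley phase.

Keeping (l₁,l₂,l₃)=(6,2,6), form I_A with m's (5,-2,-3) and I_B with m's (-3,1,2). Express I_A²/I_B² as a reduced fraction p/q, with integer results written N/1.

Shared (l₁,l₂,l₃)=(6,2,6): N and (l;000)² cancel in I_A²/I_B².
A: Δ = 2!·10!·2!/15! = 1/90090; Racah Σ t=0..0: t=0:+1/1451520 = 1/1451520; ⇒ 3j(6 2 6; 5 -2 -3)² = 1/91, sgn -1
B: Δ = 2!·10!·2!/15! = 1/90090; Racah Σ t=1..2: t=1:−1/161280 t=2:+1/60480 = 1/96768; ⇒ 3j(6 2 6; -3 1 2)² = 15/1001, sgn +1
I_A²/I_B² = (1/91)/(15/1001) = 11/15

11/15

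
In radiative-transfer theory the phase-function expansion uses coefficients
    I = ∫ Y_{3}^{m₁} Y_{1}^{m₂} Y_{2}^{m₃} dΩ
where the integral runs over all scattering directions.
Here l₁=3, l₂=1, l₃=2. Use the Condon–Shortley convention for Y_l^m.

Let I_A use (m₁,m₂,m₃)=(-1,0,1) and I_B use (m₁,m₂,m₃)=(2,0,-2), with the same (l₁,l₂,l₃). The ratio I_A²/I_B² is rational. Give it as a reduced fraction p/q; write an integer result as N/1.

Same 3,1,2: normalisation and zero-m 3j drop out of the ratio.
A: Δ: 2! 4! 0! / 7! → 1/105; sum: t=1:−1/6 = -1/6; 3j²(3 1 2; -1 0 1) = Δ·Π!·Σ² = 8/105  (sign +1)
B: Δ: 2! 4! 0! / 7! → 1/105; sum: t=1:−1/24 = -1/24; 3j²(3 1 2; 2 0 -2) = Δ·Π!·Σ² = 1/21  (sign -1)
I_A²/I_B² = (8/105)/(1/21) = 8/5

8/5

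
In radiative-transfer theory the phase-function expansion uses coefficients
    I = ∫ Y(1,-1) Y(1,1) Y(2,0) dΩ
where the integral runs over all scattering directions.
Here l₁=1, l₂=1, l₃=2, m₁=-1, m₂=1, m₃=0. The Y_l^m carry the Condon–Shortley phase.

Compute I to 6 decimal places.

m-sum 0 ✓  L=4 even ✓  0≤2≤2 ✓
Π(2lᵢ+1) = 3×3×5 = 45
triangle coeff Δ(1,1,2) = 1/30
Σ_t [0,0]: t=0:+1/1 = 1/1
(3j)²=2/15 [(1 1 2; 0 0 0)], sign=+1
Σ_t [0,0]: t=0:+1/4 = 1/4
(3j)²=1/30 [(1 1 2; -1 1 0)], sign=+1
⇒ 4πI² = 1/5
I = (+1)√(1/5/(4π)) = 0.12615663

0.126157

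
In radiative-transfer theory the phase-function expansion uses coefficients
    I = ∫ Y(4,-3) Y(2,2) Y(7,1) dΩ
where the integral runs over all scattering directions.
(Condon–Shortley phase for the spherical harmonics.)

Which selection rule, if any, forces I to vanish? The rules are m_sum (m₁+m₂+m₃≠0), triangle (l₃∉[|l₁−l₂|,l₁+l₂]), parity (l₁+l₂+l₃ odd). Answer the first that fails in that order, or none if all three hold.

azimuthal sum: -3 + 2 + 1 = 0  ✓
2 ≤ 7 ≤ 6 (triangle on l)  ✗
L = 4 + 2 + 7 = 13 (odd)

triangle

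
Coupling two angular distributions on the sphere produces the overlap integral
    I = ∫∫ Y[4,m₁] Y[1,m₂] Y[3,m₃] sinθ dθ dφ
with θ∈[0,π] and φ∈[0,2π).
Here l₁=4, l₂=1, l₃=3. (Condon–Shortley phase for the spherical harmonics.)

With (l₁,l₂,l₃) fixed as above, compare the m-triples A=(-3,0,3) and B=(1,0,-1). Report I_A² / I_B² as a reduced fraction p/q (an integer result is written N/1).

l's match ⇒ only the (l;m) 3-j factors differ between A and B.
A: triangle coeff Δ(4,1,3) = 1/252; Σ_t [1,1]: t=1:−1/720 = -1/720; (3j)²=1/36 [(4 1 3; -3 0 3)], sign=-1
B: triangle coeff Δ(4,1,3) = 1/252; Σ_t [1,1]: t=1:−1/48 = -1/48; (3j)²=5/84 [(4 1 3; 1 0 -1)], sign=-1
I_A²/I_B² = (1/36)/(5/84) = 7/15

7/15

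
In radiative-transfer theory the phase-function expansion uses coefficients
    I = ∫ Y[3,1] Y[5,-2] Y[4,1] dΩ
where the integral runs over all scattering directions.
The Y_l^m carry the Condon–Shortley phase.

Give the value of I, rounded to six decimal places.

m-sum 0 ✓  L=12 even ✓  2≤4≤8 ✓
Π(2lᵢ+1) = 7×11×9 = 693
triangle coeff Δ(3,5,4) = 1/180180
Σ_t [1,3]: t=1:−1/576 t=2:+1/144 t=3:−1/576 = 1/288
(3j)²=20/1001 [(3 5 4; 0 0 0)], sign=+1
Σ_t [0,2]: t=0:+1/1728 t=1:−1/288 t=2:+1/960 = -1/540
(3j)²=128/6435 [(3 5 4; 1 -2 1)], sign=+1
⇒ 4πI² = 512/1859
I = (+1)√(512/1859/(4π)) = 0.14804384

0.148044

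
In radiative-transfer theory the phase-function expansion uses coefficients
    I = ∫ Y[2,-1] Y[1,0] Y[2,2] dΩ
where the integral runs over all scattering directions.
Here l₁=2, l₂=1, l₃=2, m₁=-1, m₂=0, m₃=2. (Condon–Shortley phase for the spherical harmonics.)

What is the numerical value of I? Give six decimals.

0.000000

Σmᵢ = 1 ≠ 0, so the φ-integral vanishes; I = 0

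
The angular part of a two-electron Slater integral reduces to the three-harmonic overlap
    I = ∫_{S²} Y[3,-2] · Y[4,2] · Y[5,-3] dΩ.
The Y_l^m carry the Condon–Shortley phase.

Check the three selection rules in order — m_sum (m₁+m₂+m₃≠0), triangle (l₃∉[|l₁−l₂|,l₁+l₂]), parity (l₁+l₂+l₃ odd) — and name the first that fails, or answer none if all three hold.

m_sum

Σmᵢ = -3  ✗
l₃∈[|l₁−l₂|,l₁+l₂]=[1,7], have l₃=5
Σlᵢ = 12 ⇒ even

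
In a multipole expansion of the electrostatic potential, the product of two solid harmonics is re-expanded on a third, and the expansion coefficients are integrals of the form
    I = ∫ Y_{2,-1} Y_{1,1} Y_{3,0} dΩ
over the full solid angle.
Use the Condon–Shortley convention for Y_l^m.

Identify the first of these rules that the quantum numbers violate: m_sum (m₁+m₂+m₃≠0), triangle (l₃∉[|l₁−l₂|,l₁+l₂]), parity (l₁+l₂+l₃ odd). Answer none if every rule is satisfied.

m₁+m₂+m₃ = -1 + 1 + 0 = 0  ✓
triangle: |2−1|=1 ≤ l₃=3 ≤ 2+1=3  ✓
parity: l₁+l₂+l₃ = 6 is even  ✓

none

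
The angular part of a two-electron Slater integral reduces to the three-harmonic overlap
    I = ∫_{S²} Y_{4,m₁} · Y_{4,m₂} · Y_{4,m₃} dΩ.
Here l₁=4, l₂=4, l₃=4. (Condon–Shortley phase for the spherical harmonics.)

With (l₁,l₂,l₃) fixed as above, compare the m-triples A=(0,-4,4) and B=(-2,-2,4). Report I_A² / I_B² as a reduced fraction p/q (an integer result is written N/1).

Same 4,4,4: normalisation and zero-m 3j drop out of the ratio.
A: Δ: 4! 4! 4! / 13! → 1/450450; sum: t=0:+1/13824 = 1/13824; 3j²(4 4 4; 0 -4 4) = Δ·Π!·Σ² = 14/1287  (sign +1)
B: Δ: 4! 4! 4! / 13! → 1/450450; sum: t=2:+1/2304 = 1/2304; 3j²(4 4 4; -2 -2 4) = Δ·Π!·Σ² = 5/143  (sign +1)
I_A²/I_B² = (14/1287)/(5/143) = 14/45

14/45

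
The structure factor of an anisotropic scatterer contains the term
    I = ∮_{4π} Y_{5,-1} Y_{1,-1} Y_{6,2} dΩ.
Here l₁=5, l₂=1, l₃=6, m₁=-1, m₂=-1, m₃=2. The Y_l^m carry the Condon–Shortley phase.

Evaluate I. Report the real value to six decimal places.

0.216205

Checks pass: Σm=0; 12 even; l₃=6∈[4,6].
(2·5+1)(2·1+1)(2·6+1) = 429
Δ: 0! 10! 2! / 13! → 1/858
sum: t=0:+1/14400 = 1/14400
3j²(5 1 6; 0 0 0) = Δ·Π!·Σ² = 6/143  (sign +1)
sum: t=0:+1/34560 = 1/34560
3j²(5 1 6; -1 -1 2) = Δ·Π!·Σ² = 14/429  (sign +1)
combine: 4πI² = 429·6/143·14/429 = 84/143
take √, sign +1: I = 0.21620548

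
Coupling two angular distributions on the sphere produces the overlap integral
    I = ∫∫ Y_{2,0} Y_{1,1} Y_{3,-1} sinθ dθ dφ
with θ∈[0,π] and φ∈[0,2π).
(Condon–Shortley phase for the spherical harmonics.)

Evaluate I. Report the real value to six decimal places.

Rules hold: Σm=0, L=6 even, 1≤3≤3.
N = 5·3·7 = 105
Δ = 0!·4!·2!/7! = 1/105
Racah Σ t=0..0: t=0:+1/4 = 1/4
⇒ 3j(2 1 3; 0 0 0)² = 3/35, sgn -1
Racah Σ t=0..0: t=0:+1/8 = 1/8
⇒ 3j(2 1 3; 0 1 -1)² = 2/35, sgn +1
4πI² = N·(3j₀)²·(3jₘ)² = 18/35
I = -1·√(0.514286/4π) = -0.20230066

-0.202301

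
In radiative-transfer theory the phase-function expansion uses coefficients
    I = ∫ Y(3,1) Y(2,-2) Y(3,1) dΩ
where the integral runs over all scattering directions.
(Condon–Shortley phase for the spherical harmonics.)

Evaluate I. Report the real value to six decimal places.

Rules hold: Σm=0, L=8 even, 1≤3≤5.
N = 7·5·7 = 245
Δ = 2!·4!·2!/9! = 1/3780
Racah Σ t=0..2: t=0:+1/24 t=1:−1/4 t=2:+1/24 = -1/6
⇒ 3j(3 2 3; 0 0 0)² = 4/105, sgn +1
Racah Σ t=0..0: t=0:+1/16 = 1/16
⇒ 3j(3 2 3; 1 -2 1)² = 2/35, sgn +1
4πI² = N·(3j₀)²·(3jₘ)² = 8/15
I = +1·√(0.533333/4π) = 0.20601291

0.206013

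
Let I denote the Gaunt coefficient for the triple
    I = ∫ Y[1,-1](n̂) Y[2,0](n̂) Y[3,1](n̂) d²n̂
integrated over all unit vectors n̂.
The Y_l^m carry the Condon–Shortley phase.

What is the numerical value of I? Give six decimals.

m-sum 0 ✓  L=6 even ✓  1≤3≤3 ✓
Π(2lᵢ+1) = 3×5×7 = 105
triangle coeff Δ(1,2,3) = 1/105
Σ_t [0,0]: t=0:+1/4 = 1/4
(3j)²=3/35 [(1 2 3; 0 0 0)], sign=-1
Σ_t [0,0]: t=0:+1/8 = 1/8
(3j)²=2/35 [(1 2 3; -1 0 1)], sign=+1
⇒ 4πI² = 18/35
I = (-1)√(18/35/(4π)) = -0.20230066

-0.202301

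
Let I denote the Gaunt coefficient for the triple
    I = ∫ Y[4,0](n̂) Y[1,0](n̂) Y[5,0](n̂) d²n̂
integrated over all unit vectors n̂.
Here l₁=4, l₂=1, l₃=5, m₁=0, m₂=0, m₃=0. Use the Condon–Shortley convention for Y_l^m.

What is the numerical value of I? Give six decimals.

Rules hold: Σm=0, L=10 even, 3≤5≤5.
N = 9·3·11 = 297
Δ = 0!·8!·2!/11! = 1/495
Racah Σ t=0..0: t=0:+1/576 = 1/576
⇒ 3j(4 1 5; 0 0 0)² = 5/99, sgn -1
(m-triple is (0,0,0) — same symbol as above.)
4πI² = N·(3j₀)²·(3jₘ)² = 25/33
I = +1·√(0.757576/4π) = 0.24553200

0.245532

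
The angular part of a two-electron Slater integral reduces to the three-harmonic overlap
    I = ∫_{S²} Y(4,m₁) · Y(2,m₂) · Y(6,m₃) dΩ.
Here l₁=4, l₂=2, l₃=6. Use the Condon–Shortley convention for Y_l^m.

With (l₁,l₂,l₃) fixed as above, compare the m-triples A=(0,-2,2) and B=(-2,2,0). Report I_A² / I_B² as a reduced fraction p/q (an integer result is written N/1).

14/3

Shared (l₁,l₂,l₃)=(4,2,6): N and (l;000)² cancel in I_A²/I_B².
A: Δ = 0!·8!·4!/13! = 1/6435; Racah Σ t=0..0: t=0:+1/13824 = 1/13824; ⇒ 3j(4 2 6; 0 -2 2)² = 14/1287, sgn +1
B: Δ = 0!·8!·4!/13! = 1/6435; Racah Σ t=0..0: t=0:+1/34560 = 1/34560; ⇒ 3j(4 2 6; -2 2 0)² = 1/429, sgn +1
I_A²/I_B² = (14/1287)/(1/429) = 14/3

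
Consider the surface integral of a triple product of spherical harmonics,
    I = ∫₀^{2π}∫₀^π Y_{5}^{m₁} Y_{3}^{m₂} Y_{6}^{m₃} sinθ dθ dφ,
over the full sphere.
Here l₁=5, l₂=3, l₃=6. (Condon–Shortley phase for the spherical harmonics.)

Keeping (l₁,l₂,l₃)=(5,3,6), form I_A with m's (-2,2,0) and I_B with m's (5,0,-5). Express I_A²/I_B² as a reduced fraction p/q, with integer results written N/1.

Shared (l₁,l₂,l₃)=(5,3,6): N and (l;000)² cancel in I_A²/I_B².
A: Δ = 2!·8!·4!/15! = 1/675675; Racah Σ t=1..2: t=1:−1/34560 t=2:+1/8640 = 1/11520; ⇒ 3j(5 3 6; -2 2 0)² = 3/143, sgn +1
B: Δ = 2!·8!·4!/15! = 1/675675; Racah Σ t=0..0: t=0:+1/483840 = 1/483840; ⇒ 3j(5 3 6; 5 0 -5)² = 3/91, sgn -1
I_A²/I_B² = (3/143)/(3/91) = 7/11

7/11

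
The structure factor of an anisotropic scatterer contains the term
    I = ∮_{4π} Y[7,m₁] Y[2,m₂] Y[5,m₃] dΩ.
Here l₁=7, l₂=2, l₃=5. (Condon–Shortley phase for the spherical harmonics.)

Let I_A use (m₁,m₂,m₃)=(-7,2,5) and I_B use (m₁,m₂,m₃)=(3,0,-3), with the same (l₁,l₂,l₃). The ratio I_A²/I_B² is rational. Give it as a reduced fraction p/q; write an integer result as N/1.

1001/270

Same 7,2,5: normalisation and zero-m 3j drop out of the ratio.
A: Δ: 4! 10! 0! / 15! → 1/15015; sum: t=4:+1/87091200 = 1/87091200; 3j²(7 2 5; -7 2 5) = Δ·Π!·Σ² = 1/15  (sign +1)
B: Δ: 4! 10! 0! / 15! → 1/15015; sum: t=2:+1/322560 = 1/322560; 3j²(7 2 5; 3 0 -3) = Δ·Π!·Σ² = 18/1001  (sign +1)
I_A²/I_B² = (1/15)/(18/1001) = 1001/270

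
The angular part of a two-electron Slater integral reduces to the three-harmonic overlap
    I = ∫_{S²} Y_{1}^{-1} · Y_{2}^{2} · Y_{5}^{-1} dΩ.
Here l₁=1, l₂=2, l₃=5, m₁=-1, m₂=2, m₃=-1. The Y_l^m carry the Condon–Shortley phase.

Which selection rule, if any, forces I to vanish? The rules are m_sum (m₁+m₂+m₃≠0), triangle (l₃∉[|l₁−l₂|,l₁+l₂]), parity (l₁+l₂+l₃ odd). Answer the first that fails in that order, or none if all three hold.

triangle

Σmᵢ = 0  ✓
l₃∈[|l₁−l₂|,l₁+l₂]=[1,3], have l₃=5  ✗
Σlᵢ = 8 ⇒ even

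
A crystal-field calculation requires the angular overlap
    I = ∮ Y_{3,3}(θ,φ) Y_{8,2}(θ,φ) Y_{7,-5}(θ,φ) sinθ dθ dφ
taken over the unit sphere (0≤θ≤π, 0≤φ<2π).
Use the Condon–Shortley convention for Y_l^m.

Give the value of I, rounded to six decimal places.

Rules hold: Σm=0, L=18 even, 5≤7≤11.
N = 7·17·15 = 1785
Δ = 4!·2!·12!/19! = 1/5290740
Racah Σ t=1..3: t=1:−1/7257600 t=2:+1/2073600 t=3:−1/7257600 = 1/4838400
⇒ 3j(3 8 7; 0 0 0)² = 252/20995, sgn -1
Racah Σ t=0..0: t=0:+1/348364800 = 1/348364800
⇒ 3j(3 8 7; 3 2 -5)² = 165/58786, sgn +1
4πI² = N·(3j₀)²·(3jₘ)² = 62370/1037153
I = -1·√(0.0601358/4π) = -0.06917697

-0.069177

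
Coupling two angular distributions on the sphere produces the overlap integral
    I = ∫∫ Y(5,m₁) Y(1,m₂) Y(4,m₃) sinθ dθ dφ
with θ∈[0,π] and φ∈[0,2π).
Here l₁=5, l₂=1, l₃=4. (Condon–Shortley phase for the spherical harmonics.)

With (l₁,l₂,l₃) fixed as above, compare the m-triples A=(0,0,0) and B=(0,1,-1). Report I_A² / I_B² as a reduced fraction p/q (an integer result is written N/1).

Shared (l₁,l₂,l₃)=(5,1,4): N and (l;000)² cancel in I_A²/I_B².
A: Δ = 2!·8!·0!/11! = 1/495; Racah Σ t=1..1: t=1:−1/576 = -1/576; ⇒ 3j(5 1 4; 0 0 0)² = 5/99, sgn -1
B: Δ = 2!·8!·0!/11! = 1/495; Racah Σ t=2..2: t=2:+1/1440 = 1/1440; ⇒ 3j(5 1 4; 0 1 -1)² = 2/99, sgn -1
I_A²/I_B² = (5/99)/(2/99) = 5/2

5/2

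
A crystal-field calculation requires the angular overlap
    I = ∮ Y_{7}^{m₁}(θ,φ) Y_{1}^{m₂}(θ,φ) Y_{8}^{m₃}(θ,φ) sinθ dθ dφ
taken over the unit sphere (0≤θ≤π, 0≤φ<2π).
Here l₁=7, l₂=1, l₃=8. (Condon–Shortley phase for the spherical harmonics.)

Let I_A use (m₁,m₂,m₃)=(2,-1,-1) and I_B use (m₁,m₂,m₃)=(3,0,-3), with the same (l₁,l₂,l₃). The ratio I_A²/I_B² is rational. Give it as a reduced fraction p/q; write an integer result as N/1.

Same 7,1,8: normalisation and zero-m 3j drop out of the ratio.
A: Δ: 0! 14! 2! / 17! → 1/2040; sum: t=0:+1/87091200 = 1/87091200; 3j²(7 1 8; 2 -1 -1) = Δ·Π!·Σ² = 7/680  (sign -1)
B: Δ: 0! 14! 2! / 17! → 1/2040; sum: t=0:+1/87091200 = 1/87091200; 3j²(7 1 8; 3 0 -3) = Δ·Π!·Σ² = 11/408  (sign -1)
I_A²/I_B² = (7/680)/(11/408) = 21/55

21/55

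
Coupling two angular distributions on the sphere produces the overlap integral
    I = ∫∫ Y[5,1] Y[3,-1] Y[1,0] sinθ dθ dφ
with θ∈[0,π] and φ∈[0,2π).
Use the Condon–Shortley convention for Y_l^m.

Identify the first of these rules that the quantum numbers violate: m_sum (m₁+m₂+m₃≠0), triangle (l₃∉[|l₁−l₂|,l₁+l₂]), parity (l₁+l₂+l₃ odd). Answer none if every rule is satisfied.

triangle

m₁+m₂+m₃ = 1 − 1 + 0 = 0  ✓
triangle: |5−3|=2 ≤ l₃=1 ≤ 5+3=8  ✗
parity: l₁+l₂+l₃ = 9 is odd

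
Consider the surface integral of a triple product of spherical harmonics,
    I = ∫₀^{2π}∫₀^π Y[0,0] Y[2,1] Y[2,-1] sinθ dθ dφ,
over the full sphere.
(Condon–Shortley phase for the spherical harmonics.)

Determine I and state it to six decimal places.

m-sum 0 ✓  L=4 even ✓  2≤2≤2 ✓
Π(2lᵢ+1) = 1×5×5 = 25
triangle coeff Δ(0,2,2) = 1/5
Σ_t [0,0]: t=0:+1/4 = 1/4
(3j)²=1/5 [(0 2 2; 0 0 0)], sign=+1
Σ_t [0,0]: t=0:+1/6 = 1/6
(3j)²=1/5 [(0 2 2; 0 1 -1)], sign=-1
⇒ 4πI² = 1/1
I = (-1)√(1/1/(4π)) = -0.28209479

-0.282095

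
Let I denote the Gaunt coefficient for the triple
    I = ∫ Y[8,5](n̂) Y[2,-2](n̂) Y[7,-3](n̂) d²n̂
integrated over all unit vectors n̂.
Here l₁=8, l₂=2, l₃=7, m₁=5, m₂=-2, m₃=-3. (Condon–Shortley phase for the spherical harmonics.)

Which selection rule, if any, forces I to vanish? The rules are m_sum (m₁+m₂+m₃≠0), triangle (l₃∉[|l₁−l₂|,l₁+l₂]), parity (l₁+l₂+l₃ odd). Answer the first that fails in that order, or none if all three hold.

Σmᵢ = 0  ✓
l₃∈[|l₁−l₂|,l₁+l₂]=[6,10], have l₃=7  ✓
Σlᵢ = 17 ⇒ odd  ✗

parity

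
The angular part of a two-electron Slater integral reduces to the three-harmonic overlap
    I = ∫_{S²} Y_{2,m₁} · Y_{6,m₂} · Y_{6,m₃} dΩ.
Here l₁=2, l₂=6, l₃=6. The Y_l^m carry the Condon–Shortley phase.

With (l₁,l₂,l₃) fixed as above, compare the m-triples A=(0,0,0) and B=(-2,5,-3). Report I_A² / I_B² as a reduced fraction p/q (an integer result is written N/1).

Same 2,6,6: normalisation and zero-m 3j drop out of the ratio.
A: Δ: 2! 2! 10! / 15! → 1/90090; sum: t=0:+1/69120 t=1:−1/14400 t=2:+1/69120 = -7/172800; 3j²(2 6 6; 0 0 0) = Δ·Π!·Σ² = 14/715  (sign -1)
B: Δ: 2! 2! 10! / 15! → 1/90090; sum: t=2:+1/1451520 = 1/1451520; 3j²(2 6 6; -2 5 -3) = Δ·Π!·Σ² = 1/91  (sign -1)
I_A²/I_B² = (14/715)/(1/91) = 98/55

98/55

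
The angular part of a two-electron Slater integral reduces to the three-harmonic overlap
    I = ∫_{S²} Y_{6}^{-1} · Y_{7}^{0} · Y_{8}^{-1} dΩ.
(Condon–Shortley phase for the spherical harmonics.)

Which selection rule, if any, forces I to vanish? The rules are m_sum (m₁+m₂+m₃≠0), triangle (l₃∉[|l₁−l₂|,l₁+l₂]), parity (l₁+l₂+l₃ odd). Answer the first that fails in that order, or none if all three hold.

Σmᵢ = -2  ✗
l₃∈[|l₁−l₂|,l₁+l₂]=[1,13], have l₃=8
Σlᵢ = 21 ⇒ odd

m_sum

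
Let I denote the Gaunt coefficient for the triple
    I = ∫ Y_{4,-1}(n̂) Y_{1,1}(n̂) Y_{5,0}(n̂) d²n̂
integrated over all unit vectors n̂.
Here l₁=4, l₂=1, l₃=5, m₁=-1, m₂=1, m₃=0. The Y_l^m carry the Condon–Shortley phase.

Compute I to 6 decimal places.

0.155288

m-sum 0 ✓  L=10 even ✓  3≤5≤5 ✓
Π(2lᵢ+1) = 9×3×11 = 297
triangle coeff Δ(4,1,5) = 1/495
Σ_t [0,0]: t=0:+1/576 = 1/576
(3j)²=5/99 [(4 1 5; 0 0 0)], sign=-1
Σ_t [0,0]: t=0:+1/1440 = 1/1440
(3j)²=2/99 [(4 1 5; -1 1 0)], sign=-1
⇒ 4πI² = 10/33
I = (+1)√(10/33/(4π)) = 0.15528807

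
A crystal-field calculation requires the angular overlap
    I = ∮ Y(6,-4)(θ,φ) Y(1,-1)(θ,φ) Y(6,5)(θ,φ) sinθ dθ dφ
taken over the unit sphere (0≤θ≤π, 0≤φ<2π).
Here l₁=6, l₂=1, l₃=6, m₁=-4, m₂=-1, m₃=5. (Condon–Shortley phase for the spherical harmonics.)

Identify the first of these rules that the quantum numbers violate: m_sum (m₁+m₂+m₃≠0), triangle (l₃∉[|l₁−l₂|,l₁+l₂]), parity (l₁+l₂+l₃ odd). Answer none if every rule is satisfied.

Σmᵢ = 0  ✓
l₃∈[|l₁−l₂|,l₁+l₂]=[5,7], have l₃=6  ✓
Σlᵢ = 13 ⇒ odd  ✗

parity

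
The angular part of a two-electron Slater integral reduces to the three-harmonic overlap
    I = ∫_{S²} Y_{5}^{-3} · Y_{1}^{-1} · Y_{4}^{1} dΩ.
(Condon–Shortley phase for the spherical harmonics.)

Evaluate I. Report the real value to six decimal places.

m-sum = -3 − 1 + 1 = -3 ≠ 0 ⇒ I = 0

0.000000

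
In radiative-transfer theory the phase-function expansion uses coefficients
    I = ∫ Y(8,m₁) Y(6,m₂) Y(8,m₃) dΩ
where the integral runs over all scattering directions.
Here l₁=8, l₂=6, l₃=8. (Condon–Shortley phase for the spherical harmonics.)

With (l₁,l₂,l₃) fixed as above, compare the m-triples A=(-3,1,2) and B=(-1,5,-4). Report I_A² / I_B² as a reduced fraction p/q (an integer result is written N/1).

13013/11664

Same 8,6,8: normalisation and zero-m 3j drop out of the ratio.
A: Δ: 6! 10! 6! / 23! → 1/13742520792; sum: t=1:−1/313528320000 t=2:+1/2090188800 t=3:−1/139345920 t=4:+1/52254720 t=5:−1/99532800 t=6:+1/1244160000 = 143/44789760000; 3j²(8 6 8; -3 1 2) = Δ·Π!·Σ² = 1001/178296  (sign +1)
B: Δ: 6! 10! 6! / 23! → 1/13742520792; sum: t=5:−1/1492992000 t=6:+1/2612736000 = -1/3483648000; 3j²(8 6 8; -1 5 -4) = Δ·Π!·Σ² = 486/96577  (sign -1)
I_A²/I_B² = (1001/178296)/(486/96577) = 13013/11664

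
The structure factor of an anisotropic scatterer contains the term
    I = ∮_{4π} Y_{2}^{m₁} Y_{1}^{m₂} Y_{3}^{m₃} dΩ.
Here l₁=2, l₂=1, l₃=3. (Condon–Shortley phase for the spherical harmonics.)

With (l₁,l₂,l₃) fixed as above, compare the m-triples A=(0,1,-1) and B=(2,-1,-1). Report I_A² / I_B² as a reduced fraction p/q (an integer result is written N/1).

Shared (l₁,l₂,l₃)=(2,1,3): N and (l;000)² cancel in I_A²/I_B².
A: Δ = 0!·4!·2!/7! = 1/105; Racah Σ t=0..0: t=0:+1/8 = 1/8; ⇒ 3j(2 1 3; 0 1 -1)² = 2/35, sgn +1
B: Δ = 0!·4!·2!/7! = 1/105; Racah Σ t=0..0: t=0:+1/48 = 1/48; ⇒ 3j(2 1 3; 2 -1 -1)² = 1/105, sgn +1
I_A²/I_B² = (2/35)/(1/105) = 6/1

6/1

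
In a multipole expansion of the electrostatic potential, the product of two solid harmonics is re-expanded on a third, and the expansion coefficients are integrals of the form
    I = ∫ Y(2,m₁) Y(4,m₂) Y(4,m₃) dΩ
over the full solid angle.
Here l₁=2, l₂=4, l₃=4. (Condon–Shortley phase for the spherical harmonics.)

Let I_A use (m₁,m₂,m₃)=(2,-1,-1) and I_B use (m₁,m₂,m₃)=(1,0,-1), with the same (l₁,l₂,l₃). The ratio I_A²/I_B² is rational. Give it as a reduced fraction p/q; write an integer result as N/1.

l's match ⇒ only the (l;m) 3-j factors differ between A and B.
A: triangle coeff Δ(2,4,4) = 1/13860; Σ_t [0,0]: t=0:+1/144 = 1/144; (3j)²=10/231 [(2 4 4; 2 -1 -1)], sign=-1
B: triangle coeff Δ(2,4,4) = 1/13860; Σ_t [0,1]: t=0:+1/96 t=1:−1/72 = -1/288; (3j)²=1/462 [(2 4 4; 1 0 -1)], sign=+1
I_A²/I_B² = (10/231)/(1/462) = 20/1

20/1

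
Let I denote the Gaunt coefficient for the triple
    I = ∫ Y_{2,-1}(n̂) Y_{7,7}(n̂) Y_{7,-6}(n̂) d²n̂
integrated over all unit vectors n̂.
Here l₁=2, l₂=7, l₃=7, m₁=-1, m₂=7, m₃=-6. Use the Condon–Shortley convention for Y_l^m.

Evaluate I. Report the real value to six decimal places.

Rules hold: Σm=0, L=16 even, 5≤7≤9.
N = 5·15·15 = 1125
Δ = 2!·2!·12!/17! = 1/185640
Racah Σ t=0..2: t=0:+1/2419200 t=1:−1/518400 t=2:+1/2419200 = -1/907200
⇒ 3j(2 7 7; 0 0 0)² = 56/3315, sgn +1
Racah Σ t=2..2: t=2:+1/958003200 = 1/958003200
⇒ 3j(2 7 7; -1 7 -6)² = 13/680, sgn -1
4πI² = N·(3j₀)²·(3jₘ)² = 105/289
I = -1·√(0.363322/4π) = -0.17003597

-0.170036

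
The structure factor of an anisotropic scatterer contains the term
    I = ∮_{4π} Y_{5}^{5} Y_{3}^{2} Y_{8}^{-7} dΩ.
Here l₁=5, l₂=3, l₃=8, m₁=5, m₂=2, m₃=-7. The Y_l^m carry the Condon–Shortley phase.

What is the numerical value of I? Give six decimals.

-0.230069

Checks pass: Σm=0; 16 even; l₃=8∈[2,8].
(2·5+1)(2·3+1)(2·8+1) = 1309
Δ: 0! 10! 6! / 17! → 1/136136
sum: t=0:+1/518400 = 1/518400
3j²(5 3 8; 0 0 0) = Δ·Π!·Σ² = 56/2431  (sign +1)
sum: t=0:+1/435456000 = 1/435456000
3j²(5 3 8; 5 2 -7) = Δ·Π!·Σ² = 3/136  (sign -1)
combine: 4πI² = 1309·56/2431·3/136 = 147/221
take √, sign -1: I = -0.23006873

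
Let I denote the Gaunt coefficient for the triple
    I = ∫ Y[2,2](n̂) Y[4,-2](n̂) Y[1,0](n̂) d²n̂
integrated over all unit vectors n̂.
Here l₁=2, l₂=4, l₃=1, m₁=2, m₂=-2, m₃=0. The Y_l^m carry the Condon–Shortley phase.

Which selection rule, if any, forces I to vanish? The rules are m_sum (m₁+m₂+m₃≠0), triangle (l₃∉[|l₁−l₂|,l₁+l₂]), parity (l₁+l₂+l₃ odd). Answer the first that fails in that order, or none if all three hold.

triangle

azimuthal sum: 2 − 2 + 0 = 0  ✓
2 ≤ 1 ≤ 6 (triangle on l)  ✗
L = 2 + 4 + 1 = 7 (odd)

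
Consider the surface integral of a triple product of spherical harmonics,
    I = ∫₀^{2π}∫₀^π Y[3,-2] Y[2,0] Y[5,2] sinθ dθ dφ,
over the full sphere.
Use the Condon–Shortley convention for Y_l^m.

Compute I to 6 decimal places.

0.190188

m-sum 0 ✓  L=10 even ✓  1≤5≤5 ✓
Π(2lᵢ+1) = 7×5×11 = 385
triangle coeff Δ(3,2,5) = 1/2310
Σ_t [0,0]: t=0:+1/144 = 1/144
(3j)²=10/231 [(3 2 5; 0 0 0)], sign=-1
Σ_t [0,0]: t=0:+1/480 = 1/480
(3j)²=3/110 [(3 2 5; -2 0 2)], sign=-1
⇒ 4πI² = 5/11
I = (+1)√(5/11/(4π)) = 0.19018827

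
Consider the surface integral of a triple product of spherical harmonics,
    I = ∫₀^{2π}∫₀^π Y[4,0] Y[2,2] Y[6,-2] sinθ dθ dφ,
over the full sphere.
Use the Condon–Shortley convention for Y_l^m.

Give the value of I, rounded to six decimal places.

m-sum 0 ✓  L=12 even ✓  2≤6≤6 ✓
Π(2lᵢ+1) = 9×5×13 = 585
triangle coeff Δ(4,2,6) = 1/6435
Σ_t [0,0]: t=0:+1/2304 = 1/2304
(3j)²=5/143 [(4 2 6; 0 0 0)], sign=+1
Σ_t [0,0]: t=0:+1/13824 = 1/13824
(3j)²=14/1287 [(4 2 6; 0 2 -2)], sign=+1
⇒ 4πI² = 350/1573
I = (+1)√(350/1573/(4π)) = 0.13306527

0.133065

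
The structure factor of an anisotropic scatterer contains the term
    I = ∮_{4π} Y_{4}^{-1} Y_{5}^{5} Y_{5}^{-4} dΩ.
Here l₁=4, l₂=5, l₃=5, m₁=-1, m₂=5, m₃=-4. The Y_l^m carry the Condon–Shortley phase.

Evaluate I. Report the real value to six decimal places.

0.184127

m-sum 0 ✓  L=14 even ✓  1≤5≤9 ✓
Π(2lᵢ+1) = 9×11×11 = 1089
triangle coeff Δ(4,5,5) = 1/3153150
Σ_t [0,4]: t=0:+1/69120 t=1:−1/1728 t=2:+1/576 t=3:−1/1728 t=4:+1/69120 = 7/11520
(3j)²=2/143 [(4 5 5; 0 0 0)], sign=-1
Σ_t [4,4]: t=4:+1/103680 = 1/103680
(3j)²=4/143 [(4 5 5; -1 5 -4)], sign=-1
⇒ 4πI² = 72/169
I = (+1)√(72/169/(4π)) = 0.18412721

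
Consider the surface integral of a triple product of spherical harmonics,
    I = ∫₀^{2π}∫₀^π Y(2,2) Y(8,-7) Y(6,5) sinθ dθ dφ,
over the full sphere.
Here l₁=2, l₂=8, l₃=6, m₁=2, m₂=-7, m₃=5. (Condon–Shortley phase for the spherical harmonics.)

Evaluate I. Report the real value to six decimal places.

Rules hold: Σm=0, L=16 even, 6≤6≤10.
N = 5·17·13 = 1105
Δ = 4!·0!·12!/17! = 1/30940
Racah Σ t=2..2: t=2:+1/2073600 = 1/2073600
⇒ 3j(2 8 6; 0 0 0)² = 28/1105, sgn +1
Racah Σ t=0..0: t=0:+1/958003200 = 1/958003200
⇒ 3j(2 8 6; 2 -7 5)² = 3/68, sgn -1
4πI² = N·(3j₀)²·(3jₘ)² = 21/17
I = -1·√(1.23529/4π) = -0.31353083

-0.313531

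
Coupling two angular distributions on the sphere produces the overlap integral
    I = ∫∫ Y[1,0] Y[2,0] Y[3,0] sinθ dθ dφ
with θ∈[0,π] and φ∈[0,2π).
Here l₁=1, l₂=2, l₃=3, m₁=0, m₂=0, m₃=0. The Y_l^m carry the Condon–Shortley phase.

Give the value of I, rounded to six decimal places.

0.247767

Checks pass: Σm=0; 6 even; l₃=3∈[1,3].
(2·1+1)(2·2+1)(2·3+1) = 105
Δ: 0! 2! 4! / 7! → 1/105
sum: t=0:+1/4 = 1/4
3j²(1 2 3; 0 0 0) = Δ·Π!·Σ² = 3/35  (sign -1)
(m-triple is (0,0,0) — same symbol as above.)
combine: 4πI² = 105·3/35·3/35 = 27/35
take √, sign +1: I = 0.24776670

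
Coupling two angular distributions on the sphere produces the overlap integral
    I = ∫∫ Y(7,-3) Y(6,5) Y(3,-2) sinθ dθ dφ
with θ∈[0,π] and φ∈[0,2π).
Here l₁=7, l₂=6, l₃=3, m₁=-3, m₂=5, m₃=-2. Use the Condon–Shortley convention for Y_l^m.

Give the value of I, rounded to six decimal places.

0.120821

Rules hold: Σm=0, L=16 even, 1≤3≤13.
N = 15·13·7 = 1365
Δ = 10!·4!·2!/17! = 1/2042040
Racah Σ t=4..6: t=4:+1/207360 t=5:−1/57600 t=6:+1/207360 = -1/129600
⇒ 3j(7 6 3; 0 0 0)² = 168/12155, sgn +1
Racah Σ t=9..10: t=9:−1/4354560 t=10:+1/87091200 = -19/87091200
⇒ 3j(7 6 3; -3 5 -2)² = 361/37128, sgn +1
4πI² = N·(3j₀)²·(3jₘ)² = 7581/41327
I = +1·√(0.183439/4π) = 0.12082071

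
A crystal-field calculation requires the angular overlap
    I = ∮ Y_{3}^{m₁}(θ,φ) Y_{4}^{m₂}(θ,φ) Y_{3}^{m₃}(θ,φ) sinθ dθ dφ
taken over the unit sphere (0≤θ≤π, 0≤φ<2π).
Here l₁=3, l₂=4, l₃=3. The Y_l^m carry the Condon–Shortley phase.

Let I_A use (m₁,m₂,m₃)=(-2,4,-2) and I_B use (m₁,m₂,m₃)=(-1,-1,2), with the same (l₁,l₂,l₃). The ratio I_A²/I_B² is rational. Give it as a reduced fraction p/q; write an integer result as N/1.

35/16

l's match ⇒ only the (l;m) 3-j factors differ between A and B.
A: triangle coeff Δ(3,4,3) = 1/34650; Σ_t [4,4]: t=4:+1/576 = 1/576; (3j)²=5/99 [(3 4 3; -2 4 -2)], sign=-1
B: triangle coeff Δ(3,4,3) = 1/34650; Σ_t [2,3]: t=2:+1/48 t=3:−1/144 = 1/72; (3j)²=16/693 [(3 4 3; -1 -1 2)], sign=-1
I_A²/I_B² = (5/99)/(16/693) = 35/16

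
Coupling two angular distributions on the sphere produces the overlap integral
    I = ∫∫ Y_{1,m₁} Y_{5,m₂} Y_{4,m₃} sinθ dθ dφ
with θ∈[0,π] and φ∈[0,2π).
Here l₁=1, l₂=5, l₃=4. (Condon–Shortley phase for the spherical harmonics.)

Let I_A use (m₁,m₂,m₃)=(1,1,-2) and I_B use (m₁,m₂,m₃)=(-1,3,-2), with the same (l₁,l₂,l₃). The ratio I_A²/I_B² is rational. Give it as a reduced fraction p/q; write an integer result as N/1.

l's match ⇒ only the (l;m) 3-j factors differ between A and B.
A: triangle coeff Δ(1,5,4) = 1/495; Σ_t [0,0]: t=0:+1/2880 = 1/2880; (3j)²=2/165 [(1 5 4; 1 1 -2)], sign=+1
B: triangle coeff Δ(1,5,4) = 1/495; Σ_t [2,2]: t=2:+1/2880 = 1/2880; (3j)²=28/495 [(1 5 4; -1 3 -2)], sign=+1
I_A²/I_B² = (2/165)/(28/495) = 3/14

3/14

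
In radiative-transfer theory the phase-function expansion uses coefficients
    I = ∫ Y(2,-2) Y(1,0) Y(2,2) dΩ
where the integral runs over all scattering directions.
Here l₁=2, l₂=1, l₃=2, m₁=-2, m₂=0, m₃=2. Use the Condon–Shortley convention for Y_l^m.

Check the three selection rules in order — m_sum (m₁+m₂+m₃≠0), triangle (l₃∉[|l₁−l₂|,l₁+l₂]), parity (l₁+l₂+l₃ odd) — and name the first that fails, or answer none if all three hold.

parity

m₁+m₂+m₃ = -2 + 0 + 2 = 0  ✓
triangle: |2−1|=1 ≤ l₃=2 ≤ 2+1=3  ✓
parity: l₁+l₂+l₃ = 5 is odd  ✗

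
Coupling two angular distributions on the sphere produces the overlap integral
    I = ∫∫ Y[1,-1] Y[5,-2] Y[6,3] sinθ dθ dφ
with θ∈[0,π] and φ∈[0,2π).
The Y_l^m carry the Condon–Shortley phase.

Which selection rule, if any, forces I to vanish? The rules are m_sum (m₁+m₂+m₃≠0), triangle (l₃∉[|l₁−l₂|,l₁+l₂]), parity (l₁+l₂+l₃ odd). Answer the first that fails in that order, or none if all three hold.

none

azimuthal sum: -1 − 2 + 3 = 0  ✓
4 ≤ 6 ≤ 6 (triangle on l)  ✓
L = 1 + 5 + 6 = 12 (even)  ✓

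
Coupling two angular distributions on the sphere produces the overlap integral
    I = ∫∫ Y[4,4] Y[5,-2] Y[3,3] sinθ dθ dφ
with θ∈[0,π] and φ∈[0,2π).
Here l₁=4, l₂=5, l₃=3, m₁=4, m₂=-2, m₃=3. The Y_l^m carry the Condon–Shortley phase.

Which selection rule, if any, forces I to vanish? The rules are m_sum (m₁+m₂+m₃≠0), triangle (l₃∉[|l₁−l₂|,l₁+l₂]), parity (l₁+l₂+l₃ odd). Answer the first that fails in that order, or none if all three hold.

m_sum

Σmᵢ = 5  ✗
l₃∈[|l₁−l₂|,l₁+l₂]=[1,9], have l₃=3
Σlᵢ = 12 ⇒ even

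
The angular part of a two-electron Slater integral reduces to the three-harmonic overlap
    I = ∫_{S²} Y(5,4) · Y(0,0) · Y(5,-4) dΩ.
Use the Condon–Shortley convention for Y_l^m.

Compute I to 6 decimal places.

0.282095

m-sum 0 ✓  L=10 even ✓  5≤5≤5 ✓
Π(2lᵢ+1) = 11×1×11 = 121
triangle coeff Δ(5,0,5) = 1/11
Σ_t [0,0]: t=0:+1/14400 = 1/14400
(3j)²=1/11 [(5 0 5; 0 0 0)], sign=-1
Σ_t [0,0]: t=0:+1/362880 = 1/362880
(3j)²=1/11 [(5 0 5; 4 0 -4)], sign=-1
⇒ 4πI² = 1/1
I = (+1)√(1/1/(4π)) = 0.28209479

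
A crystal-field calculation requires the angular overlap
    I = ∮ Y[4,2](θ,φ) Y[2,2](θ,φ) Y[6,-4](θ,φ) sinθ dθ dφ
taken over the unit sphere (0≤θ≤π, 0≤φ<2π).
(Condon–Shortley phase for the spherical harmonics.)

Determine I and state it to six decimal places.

Rules hold: Σm=0, L=12 even, 2≤6≤6.
N = 9·5·13 = 585
Δ = 0!·8!·4!/13! = 1/6435
Racah Σ t=0..0: t=0:+1/2304 = 1/2304
⇒ 3j(4 2 6; 0 0 0)² = 5/143, sgn +1
Racah Σ t=0..0: t=0:+1/34560 = 1/34560
⇒ 3j(4 2 6; 2 2 -4)² = 14/429, sgn +1
4πI² = N·(3j₀)²·(3jₘ)² = 1050/1573
I = +1·√(0.667514/4π) = 0.23047581

0.230476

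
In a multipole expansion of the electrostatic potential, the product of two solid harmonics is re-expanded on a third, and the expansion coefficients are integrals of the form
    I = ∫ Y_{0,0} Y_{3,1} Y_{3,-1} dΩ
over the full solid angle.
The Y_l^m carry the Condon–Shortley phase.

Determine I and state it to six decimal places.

m-sum 0 ✓  L=6 even ✓  3≤3≤3 ✓
Π(2lᵢ+1) = 1×7×7 = 49
triangle coeff Δ(0,3,3) = 1/7
Σ_t [0,0]: t=0:+1/36 = 1/36
(3j)²=1/7 [(0 3 3; 0 0 0)], sign=-1
Σ_t [0,0]: t=0:+1/48 = 1/48
(3j)²=1/7 [(0 3 3; 0 1 -1)], sign=+1
⇒ 4πI² = 1/1
I = (-1)√(1/1/(4π)) = -0.28209479

-0.282095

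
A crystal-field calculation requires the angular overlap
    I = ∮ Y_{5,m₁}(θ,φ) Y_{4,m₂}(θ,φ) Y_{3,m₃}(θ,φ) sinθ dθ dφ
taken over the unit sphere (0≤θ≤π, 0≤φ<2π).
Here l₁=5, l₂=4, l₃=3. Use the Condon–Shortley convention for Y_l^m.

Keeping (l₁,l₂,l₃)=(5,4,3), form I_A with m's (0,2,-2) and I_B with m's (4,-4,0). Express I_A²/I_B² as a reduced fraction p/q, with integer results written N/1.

100/147

Shared (l₁,l₂,l₃)=(5,4,3): N and (l;000)² cancel in I_A²/I_B².
A: Δ = 6!·4!·2!/13! = 1/180180; Racah Σ t=4..5: t=4:+1/576 t=5:−1/2880 = 1/720; ⇒ 3j(5 4 3; 0 2 -2)² = 80/3003, sgn -1
B: Δ = 6!·4!·2!/13! = 1/180180; Racah Σ t=0..0: t=0:+1/8640 = 1/8640; ⇒ 3j(5 4 3; 4 -4 0)² = 28/715, sgn -1
I_A²/I_B² = (80/3003)/(28/715) = 100/147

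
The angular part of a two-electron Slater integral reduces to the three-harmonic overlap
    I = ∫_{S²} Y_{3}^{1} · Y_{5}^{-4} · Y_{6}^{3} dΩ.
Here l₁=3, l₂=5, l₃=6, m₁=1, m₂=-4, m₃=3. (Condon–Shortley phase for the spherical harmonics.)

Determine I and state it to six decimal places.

Rules hold: Σm=0, L=14 even, 2≤6≤8.
N = 7·11·13 = 1001
Δ = 2!·4!·8!/15! = 1/675675
Racah Σ t=0..2: t=0:+1/8640 t=1:−1/2304 t=2:+1/8640 = -7/34560
⇒ 3j(3 5 6; 0 0 0)² = 7/429, sgn -1
Racah Σ t=0..1: t=0:+1/40320 t=1:−1/241920 = 1/48384
⇒ 3j(3 5 6; 1 -4 3)² = 24/1001, sgn -1
4πI² = N·(3j₀)²·(3jₘ)² = 56/143
I = +1·√(0.391608/4π) = 0.17653103

0.176531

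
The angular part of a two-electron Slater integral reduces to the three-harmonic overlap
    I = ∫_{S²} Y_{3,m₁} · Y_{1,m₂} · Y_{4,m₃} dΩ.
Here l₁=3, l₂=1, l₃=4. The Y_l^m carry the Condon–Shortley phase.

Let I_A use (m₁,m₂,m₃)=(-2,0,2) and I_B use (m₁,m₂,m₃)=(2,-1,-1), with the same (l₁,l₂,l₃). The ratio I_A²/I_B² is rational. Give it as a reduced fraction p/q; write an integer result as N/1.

4/1

Same 3,1,4: normalisation and zero-m 3j drop out of the ratio.
A: Δ: 0! 6! 2! / 9! → 1/252; sum: t=0:+1/120 = 1/120; 3j²(3 1 4; -2 0 2) = Δ·Π!·Σ² = 1/21  (sign +1)
B: Δ: 0! 6! 2! / 9! → 1/252; sum: t=0:+1/240 = 1/240; 3j²(3 1 4; 2 -1 -1) = Δ·Π!·Σ² = 1/84  (sign -1)
I_A²/I_B² = (1/21)/(1/84) = 4/1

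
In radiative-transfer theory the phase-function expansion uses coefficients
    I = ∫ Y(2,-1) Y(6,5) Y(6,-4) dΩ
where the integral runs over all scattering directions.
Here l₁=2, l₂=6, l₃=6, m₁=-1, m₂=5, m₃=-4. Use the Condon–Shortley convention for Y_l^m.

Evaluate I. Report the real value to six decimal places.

-0.197649

Rules hold: Σm=0, L=14 even, 4≤6≤8.
N = 5·13·13 = 845
Δ = 2!·2!·10!/15! = 1/90090
Racah Σ t=0..2: t=0:+1/69120 t=1:−1/14400 t=2:+1/69120 = -7/172800
⇒ 3j(2 6 6; 0 0 0)² = 14/715, sgn -1
Racah Σ t=1..2: t=1:−1/7257600 t=2:+1/725760 = 1/806400
⇒ 3j(2 6 6; -1 5 -4)² = 27/910, sgn +1
4πI² = N·(3j₀)²·(3jₘ)² = 27/55
I = -1·√(0.490909/4π) = -0.19764945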